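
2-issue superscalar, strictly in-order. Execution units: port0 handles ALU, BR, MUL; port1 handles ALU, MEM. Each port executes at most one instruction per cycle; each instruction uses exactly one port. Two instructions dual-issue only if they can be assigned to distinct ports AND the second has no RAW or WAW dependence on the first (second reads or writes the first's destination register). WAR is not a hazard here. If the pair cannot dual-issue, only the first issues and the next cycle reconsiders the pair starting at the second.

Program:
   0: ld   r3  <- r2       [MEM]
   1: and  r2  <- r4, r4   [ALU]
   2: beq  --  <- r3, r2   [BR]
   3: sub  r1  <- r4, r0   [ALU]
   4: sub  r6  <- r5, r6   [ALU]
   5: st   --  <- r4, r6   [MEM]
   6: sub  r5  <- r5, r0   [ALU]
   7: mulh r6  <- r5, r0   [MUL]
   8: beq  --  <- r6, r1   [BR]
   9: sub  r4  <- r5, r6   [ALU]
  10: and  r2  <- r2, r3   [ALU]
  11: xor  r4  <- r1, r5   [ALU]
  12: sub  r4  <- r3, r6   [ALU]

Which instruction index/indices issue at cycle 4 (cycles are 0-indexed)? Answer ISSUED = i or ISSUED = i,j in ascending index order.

t=0 i0&i1:ld.MEM;and.ALU ; pair
t=1 i2&i3:beq.BR;sub.ALU ; pair
t=2 i4:sub.ALU ; RAW r6
t=3 i5&i6:st.MEM;sub.ALU ; pair
t=4 i7:mulh.MUL ; no-port MUL/BR
t=5 i8&i9:beq.BR;sub.ALU ; pair
t=6 i10&i11:and.ALU;xor.ALU ; pair
t=7 i12:sub.ALU ; tail

ISSUED = 7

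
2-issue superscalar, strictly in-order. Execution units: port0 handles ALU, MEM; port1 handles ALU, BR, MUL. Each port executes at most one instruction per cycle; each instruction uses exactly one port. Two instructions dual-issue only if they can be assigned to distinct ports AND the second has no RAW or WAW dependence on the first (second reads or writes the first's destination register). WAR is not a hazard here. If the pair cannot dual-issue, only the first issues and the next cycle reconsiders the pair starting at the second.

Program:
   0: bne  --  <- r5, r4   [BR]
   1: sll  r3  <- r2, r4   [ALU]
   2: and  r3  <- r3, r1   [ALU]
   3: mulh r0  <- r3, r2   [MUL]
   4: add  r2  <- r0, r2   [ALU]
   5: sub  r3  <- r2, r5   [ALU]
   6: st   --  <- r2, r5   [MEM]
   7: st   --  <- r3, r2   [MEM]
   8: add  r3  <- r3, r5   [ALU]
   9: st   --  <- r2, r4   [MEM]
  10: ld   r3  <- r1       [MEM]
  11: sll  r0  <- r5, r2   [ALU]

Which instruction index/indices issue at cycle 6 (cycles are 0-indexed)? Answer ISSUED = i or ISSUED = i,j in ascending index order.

#0 head=0: bne.BR;sll.ALU i0,i1 pair
#1 head=2: and.ALU i2 RAW r3
#2 head=3: mulh.MUL i3 RAW r0
#3 head=4: add.ALU i4 RAW r2
#4 head=5: sub.ALU;st.MEM i5,i6 pair
#5 head=7: st.MEM;add.ALU i7,i8 pair
#6 head=9: st.MEM i9 no-port MEM/MEM
#7 head=10: ld.MEM;sll.ALU i10,i11 pair

ISSUED = 9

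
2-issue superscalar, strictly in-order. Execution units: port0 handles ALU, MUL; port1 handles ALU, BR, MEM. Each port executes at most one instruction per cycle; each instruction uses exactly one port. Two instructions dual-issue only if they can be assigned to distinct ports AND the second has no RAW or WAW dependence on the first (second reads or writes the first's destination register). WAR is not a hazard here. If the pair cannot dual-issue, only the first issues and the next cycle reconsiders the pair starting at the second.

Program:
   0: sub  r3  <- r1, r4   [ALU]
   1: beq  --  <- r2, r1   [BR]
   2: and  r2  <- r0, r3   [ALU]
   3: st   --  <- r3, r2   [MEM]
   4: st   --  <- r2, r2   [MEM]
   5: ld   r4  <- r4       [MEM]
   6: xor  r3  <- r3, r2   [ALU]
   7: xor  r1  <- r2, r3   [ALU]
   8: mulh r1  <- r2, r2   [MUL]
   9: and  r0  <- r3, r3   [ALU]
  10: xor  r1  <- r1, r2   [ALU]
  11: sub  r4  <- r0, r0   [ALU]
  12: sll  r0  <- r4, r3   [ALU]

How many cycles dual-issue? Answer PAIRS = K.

PAIRS = 4

#0 head=0: sub beq i0/i1 dual
#1 head=2: and i2 RAW r2
#2 head=3: st i3 no-port MEM/MEM
#3 head=4: st i4 no-port MEM/MEM
#4 head=5: ld xor i5/i6 dual
#5 head=7: xor i7 WAW r1
#6 head=8: mulh and i8/i9 dual
#7 head=10: xor sub i10/i11 dual
#8 head=12: sll i12 tail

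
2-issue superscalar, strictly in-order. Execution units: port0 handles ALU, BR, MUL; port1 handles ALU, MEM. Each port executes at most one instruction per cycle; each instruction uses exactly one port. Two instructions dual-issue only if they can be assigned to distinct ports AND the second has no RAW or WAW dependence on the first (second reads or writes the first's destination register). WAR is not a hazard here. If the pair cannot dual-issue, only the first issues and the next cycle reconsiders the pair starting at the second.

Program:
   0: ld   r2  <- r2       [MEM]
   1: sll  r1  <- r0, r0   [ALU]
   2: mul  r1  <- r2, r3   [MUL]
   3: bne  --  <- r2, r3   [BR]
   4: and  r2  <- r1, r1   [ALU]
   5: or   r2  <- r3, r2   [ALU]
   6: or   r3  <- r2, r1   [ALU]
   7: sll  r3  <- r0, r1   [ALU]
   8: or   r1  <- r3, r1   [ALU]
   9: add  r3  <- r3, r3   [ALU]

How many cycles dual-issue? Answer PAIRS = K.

t=0 i0/i1:ld.MEM/sll.ALU ; pair
t=1 i2:mul.MUL ; no-port MUL/BR
t=2 i3/i4:bne.BR/and.ALU ; pair
t=3 i5:or.ALU ; RAW r2
t=4 i6:or.ALU ; WAW r3
t=5 i7:sll.ALU ; RAW r3
t=6 i8/i9:or.ALU/add.ALU ; pair

PAIRS = 3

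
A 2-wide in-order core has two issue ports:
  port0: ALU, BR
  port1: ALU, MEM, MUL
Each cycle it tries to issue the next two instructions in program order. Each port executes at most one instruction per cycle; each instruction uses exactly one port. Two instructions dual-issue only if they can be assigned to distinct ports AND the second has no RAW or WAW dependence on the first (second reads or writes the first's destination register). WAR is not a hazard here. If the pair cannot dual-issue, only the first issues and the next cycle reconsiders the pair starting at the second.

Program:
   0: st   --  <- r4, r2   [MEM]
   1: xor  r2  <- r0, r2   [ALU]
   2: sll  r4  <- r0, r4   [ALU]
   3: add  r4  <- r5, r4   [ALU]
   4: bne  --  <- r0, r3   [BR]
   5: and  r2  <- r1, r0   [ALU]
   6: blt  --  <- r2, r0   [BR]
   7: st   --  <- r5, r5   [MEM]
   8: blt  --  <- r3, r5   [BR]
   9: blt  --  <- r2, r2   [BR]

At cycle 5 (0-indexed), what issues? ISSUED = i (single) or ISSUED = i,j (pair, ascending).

ISSUED = 8

c0: i0&i1 st.MEM/xor.ALU  dual
c1: i2 sll.ALU  RAW+WAW r4
c2: i3&i4 add.ALU/bne.BR  dual
c3: i5 and.ALU  RAW r2
c4: i6&i7 blt.BR/st.MEM  dual
c5: i8 blt.BR  no-port BR/BR
c6: i9 blt.BR  tail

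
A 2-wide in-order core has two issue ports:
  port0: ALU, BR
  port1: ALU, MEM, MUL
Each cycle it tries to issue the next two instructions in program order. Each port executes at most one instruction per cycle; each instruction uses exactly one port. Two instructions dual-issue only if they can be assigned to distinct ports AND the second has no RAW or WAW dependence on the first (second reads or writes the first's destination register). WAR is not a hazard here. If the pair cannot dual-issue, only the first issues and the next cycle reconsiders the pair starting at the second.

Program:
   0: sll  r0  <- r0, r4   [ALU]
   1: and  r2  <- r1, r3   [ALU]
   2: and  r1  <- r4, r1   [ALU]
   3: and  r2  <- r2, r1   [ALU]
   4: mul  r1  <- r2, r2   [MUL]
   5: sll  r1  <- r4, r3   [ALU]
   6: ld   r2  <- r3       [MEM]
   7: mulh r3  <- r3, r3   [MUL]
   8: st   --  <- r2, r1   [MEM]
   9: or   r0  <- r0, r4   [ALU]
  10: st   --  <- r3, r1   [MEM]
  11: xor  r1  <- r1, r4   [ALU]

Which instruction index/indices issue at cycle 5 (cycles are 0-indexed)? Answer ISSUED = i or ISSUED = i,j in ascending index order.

ISSUED = 7

#0 head=0: sll and i0+i1 dual
#1 head=2: and i2 RAW r1
#2 head=3: and i3 RAW r2
#3 head=4: mul i4 WAW r1
#4 head=5: sll ld i5+i6 dual
#5 head=7: mulh i7 no-port MUL/MEM
#6 head=8: st or i8+i9 dual
#7 head=10: st xor i10+i11 dual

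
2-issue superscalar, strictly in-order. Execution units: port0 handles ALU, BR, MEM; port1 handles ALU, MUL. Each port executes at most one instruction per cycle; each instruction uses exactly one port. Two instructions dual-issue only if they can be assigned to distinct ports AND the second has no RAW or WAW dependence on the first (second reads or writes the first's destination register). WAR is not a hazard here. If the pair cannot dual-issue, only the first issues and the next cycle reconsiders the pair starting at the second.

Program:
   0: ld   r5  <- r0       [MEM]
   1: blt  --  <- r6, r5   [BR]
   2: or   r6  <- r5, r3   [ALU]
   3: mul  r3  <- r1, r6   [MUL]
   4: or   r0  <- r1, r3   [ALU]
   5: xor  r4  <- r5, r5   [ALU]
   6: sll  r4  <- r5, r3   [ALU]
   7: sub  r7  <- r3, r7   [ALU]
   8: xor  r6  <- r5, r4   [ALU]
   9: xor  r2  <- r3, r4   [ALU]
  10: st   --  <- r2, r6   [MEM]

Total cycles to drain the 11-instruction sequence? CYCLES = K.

#0 head=0: ld.MEM i0 no-port MEM/BR
#1 head=1: blt.BR;or.ALU i1&i2 pair
#2 head=3: mul.MUL i3 RAW r3
#3 head=4: or.ALU;xor.ALU i4&i5 pair
#4 head=6: sll.ALU;sub.ALU i6&i7 pair
#5 head=8: xor.ALU;xor.ALU i8&i9 pair
#6 head=10: st.MEM i10 tail

CYCLES = 7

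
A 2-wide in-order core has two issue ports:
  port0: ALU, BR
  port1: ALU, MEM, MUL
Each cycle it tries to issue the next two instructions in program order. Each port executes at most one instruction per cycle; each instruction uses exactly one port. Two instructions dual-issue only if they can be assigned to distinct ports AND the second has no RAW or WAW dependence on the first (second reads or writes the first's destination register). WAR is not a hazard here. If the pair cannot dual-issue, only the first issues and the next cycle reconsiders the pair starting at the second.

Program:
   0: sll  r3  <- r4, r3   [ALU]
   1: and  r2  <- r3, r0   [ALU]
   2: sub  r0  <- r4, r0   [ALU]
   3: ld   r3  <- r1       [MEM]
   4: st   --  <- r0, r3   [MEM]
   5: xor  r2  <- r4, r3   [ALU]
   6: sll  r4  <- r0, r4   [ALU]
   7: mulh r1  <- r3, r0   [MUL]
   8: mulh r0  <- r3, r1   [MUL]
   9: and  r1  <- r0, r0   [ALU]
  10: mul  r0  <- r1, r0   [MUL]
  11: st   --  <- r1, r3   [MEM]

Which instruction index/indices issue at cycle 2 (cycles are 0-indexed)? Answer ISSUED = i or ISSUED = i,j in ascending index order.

ISSUED = 3

#0 head=0: sll.ALU i0 RAW r3
#1 head=1: and.ALU sub.ALU i1,i2 2-wide
#2 head=3: ld.MEM i3 no-port MEM/MEM
#3 head=4: st.MEM xor.ALU i4,i5 2-wide
#4 head=6: sll.ALU mulh.MUL i6,i7 2-wide
#5 head=8: mulh.MUL i8 RAW r0
#6 head=9: and.ALU i9 RAW r1
#7 head=10: mul.MUL i10 no-port MUL/MEM
#8 head=11: st.MEM i11 tail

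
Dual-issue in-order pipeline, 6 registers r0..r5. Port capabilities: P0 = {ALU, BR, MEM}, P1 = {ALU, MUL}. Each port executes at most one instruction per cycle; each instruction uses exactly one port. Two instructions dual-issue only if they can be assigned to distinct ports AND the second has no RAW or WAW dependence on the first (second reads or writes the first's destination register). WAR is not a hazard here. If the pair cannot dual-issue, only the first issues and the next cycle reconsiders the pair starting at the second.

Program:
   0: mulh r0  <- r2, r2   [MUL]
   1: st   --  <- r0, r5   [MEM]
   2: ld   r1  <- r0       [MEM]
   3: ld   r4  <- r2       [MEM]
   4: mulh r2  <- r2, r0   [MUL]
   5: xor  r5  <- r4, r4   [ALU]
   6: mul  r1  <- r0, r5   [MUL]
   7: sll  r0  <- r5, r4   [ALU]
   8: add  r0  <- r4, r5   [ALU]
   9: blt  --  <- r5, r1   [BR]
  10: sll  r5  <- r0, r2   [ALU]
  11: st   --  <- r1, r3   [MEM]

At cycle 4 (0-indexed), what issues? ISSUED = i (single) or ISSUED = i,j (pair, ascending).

c0: i0 mulh  RAW r0
c1: i1 st  no-port MEM/MEM
c2: i2 ld  no-port MEM/MEM
c3: i3+i4 ld+mulh  pair
c4: i5 xor  RAW r5
c5: i6+i7 mul+sll  pair
c6: i8+i9 add+blt  pair
c7: i10+i11 sll+st  pair

ISSUED = 5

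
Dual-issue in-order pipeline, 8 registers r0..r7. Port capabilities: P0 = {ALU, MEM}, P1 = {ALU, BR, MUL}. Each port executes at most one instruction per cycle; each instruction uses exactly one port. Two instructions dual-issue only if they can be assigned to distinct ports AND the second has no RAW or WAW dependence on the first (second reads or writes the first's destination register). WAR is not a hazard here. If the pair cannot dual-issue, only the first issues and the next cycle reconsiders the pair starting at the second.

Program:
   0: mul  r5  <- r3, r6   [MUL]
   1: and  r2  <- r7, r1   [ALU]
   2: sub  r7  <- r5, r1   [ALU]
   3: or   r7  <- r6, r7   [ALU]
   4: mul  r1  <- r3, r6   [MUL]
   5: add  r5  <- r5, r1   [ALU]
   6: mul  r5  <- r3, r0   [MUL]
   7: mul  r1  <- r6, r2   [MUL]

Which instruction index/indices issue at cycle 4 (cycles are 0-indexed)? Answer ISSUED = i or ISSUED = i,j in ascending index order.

ISSUED = 6

0. mul.MUL/and.ALU @i0/i1  | 2-wide
1. sub.ALU @i2  | RAW+WAW r7
2. or.ALU/mul.MUL @i3/i4  | 2-wide
3. add.ALU @i5  | WAW r5
4. mul.MUL @i6  | no-port MUL/MUL
5. mul.MUL @i7  | tail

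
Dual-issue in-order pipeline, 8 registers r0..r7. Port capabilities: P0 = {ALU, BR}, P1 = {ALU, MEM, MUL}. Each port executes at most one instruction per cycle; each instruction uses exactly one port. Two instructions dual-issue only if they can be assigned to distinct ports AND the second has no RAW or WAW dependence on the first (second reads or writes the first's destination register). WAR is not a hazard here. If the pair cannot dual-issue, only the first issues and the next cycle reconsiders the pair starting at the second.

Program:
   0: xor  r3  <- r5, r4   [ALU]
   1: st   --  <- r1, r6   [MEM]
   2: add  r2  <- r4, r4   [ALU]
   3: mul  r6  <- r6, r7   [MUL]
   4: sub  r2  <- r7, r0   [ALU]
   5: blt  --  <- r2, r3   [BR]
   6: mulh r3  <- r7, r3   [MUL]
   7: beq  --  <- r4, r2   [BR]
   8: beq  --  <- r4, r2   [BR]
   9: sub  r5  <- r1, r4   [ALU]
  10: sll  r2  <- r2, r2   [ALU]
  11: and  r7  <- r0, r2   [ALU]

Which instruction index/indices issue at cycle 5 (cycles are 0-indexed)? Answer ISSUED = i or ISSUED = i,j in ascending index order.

[0] i0,i1  xor+st  -- pair
[1] i2,i3  add+mul  -- pair
[2] i4  sub  -- RAW r2
[3] i5,i6  blt+mulh  -- pair
[4] i7  beq  -- no-port BR/BR
[5] i8,i9  beq+sub  -- pair
[6] i10  sll  -- RAW r2
[7] i11  and  -- tail

ISSUED = 8,9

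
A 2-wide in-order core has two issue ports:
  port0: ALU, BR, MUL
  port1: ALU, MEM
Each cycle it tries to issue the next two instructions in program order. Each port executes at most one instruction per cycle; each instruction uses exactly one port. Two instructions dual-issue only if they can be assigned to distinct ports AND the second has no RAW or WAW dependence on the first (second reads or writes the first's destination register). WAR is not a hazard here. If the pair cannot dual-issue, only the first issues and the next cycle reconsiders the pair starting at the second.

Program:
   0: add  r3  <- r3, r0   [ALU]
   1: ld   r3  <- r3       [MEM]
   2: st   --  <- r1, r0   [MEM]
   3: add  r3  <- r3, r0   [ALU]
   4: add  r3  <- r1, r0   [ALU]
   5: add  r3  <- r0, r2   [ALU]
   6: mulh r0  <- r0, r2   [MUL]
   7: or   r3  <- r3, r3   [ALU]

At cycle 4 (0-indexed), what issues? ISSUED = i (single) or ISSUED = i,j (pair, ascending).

ISSUED = 5,6

0. add.ALU @i0  | RAW+WAW r3
1. ld.MEM @i1  | no-port MEM/MEM
2. st.MEM/add.ALU @i2+i3  | 2-wide
3. add.ALU @i4  | WAW r3
4. add.ALU/mulh.MUL @i5+i6  | 2-wide
5. or.ALU @i7  | tail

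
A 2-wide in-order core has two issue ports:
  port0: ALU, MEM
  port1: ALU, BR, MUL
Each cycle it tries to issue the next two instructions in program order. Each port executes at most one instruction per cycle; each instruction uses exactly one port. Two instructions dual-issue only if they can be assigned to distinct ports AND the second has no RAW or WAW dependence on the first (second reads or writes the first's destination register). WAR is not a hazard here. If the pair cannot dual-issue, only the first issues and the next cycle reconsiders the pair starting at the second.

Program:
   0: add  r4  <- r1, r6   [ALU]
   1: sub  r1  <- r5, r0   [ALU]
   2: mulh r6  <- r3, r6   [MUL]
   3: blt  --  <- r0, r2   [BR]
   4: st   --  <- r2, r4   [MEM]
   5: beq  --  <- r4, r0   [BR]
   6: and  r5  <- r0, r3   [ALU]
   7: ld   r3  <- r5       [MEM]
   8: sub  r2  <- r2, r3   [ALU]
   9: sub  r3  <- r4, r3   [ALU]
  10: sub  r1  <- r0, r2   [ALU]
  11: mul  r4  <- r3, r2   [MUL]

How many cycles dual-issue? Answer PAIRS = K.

[0] i0,i1  add/sub  -- dual
[1] i2  mulh  -- no-port MUL/BR
[2] i3,i4  blt/st  -- dual
[3] i5,i6  beq/and  -- dual
[4] i7  ld  -- RAW r3
[5] i8,i9  sub/sub  -- dual
[6] i10,i11  sub/mul  -- dual

PAIRS = 5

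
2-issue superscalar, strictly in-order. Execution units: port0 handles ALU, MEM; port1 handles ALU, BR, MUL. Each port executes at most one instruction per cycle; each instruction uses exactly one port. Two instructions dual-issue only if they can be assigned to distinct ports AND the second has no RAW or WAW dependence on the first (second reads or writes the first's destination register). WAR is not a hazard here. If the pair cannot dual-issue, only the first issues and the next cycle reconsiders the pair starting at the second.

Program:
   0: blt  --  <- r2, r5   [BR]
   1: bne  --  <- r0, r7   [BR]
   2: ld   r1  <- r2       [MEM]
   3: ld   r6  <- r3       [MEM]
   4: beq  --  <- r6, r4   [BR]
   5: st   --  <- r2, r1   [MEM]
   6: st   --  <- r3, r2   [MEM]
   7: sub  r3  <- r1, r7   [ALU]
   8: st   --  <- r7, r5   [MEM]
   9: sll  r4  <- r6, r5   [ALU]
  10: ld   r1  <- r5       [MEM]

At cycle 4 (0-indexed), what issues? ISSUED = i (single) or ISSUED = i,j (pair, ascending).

ISSUED = 6,7

  cy0 -> i0 (blt) no-port BR/BR
  cy1 -> i1/i2 (bne+ld) dual
  cy2 -> i3 (ld) RAW r6
  cy3 -> i4/i5 (beq+st) dual
  cy4 -> i6/i7 (st+sub) dual
  cy5 -> i8/i9 (st+sll) dual
  cy6 -> i10 (ld) tail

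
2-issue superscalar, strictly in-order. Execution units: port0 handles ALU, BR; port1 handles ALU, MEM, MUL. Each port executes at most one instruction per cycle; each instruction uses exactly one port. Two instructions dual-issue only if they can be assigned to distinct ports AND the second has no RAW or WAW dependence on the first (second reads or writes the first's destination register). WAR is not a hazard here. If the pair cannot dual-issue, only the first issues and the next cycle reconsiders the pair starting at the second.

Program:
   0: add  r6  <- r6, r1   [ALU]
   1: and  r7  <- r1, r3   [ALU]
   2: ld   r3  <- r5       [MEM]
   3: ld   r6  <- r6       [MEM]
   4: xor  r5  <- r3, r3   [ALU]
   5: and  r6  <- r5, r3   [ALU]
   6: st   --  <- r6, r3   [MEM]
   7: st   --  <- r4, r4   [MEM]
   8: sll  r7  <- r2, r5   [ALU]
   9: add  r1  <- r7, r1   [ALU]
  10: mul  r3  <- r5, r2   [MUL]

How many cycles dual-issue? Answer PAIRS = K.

0. add.ALU;and.ALU @i0/i1  | pair
1. ld.MEM @i2  | no-port MEM/MEM
2. ld.MEM;xor.ALU @i3/i4  | pair
3. and.ALU @i5  | RAW r6
4. st.MEM @i6  | no-port MEM/MEM
5. st.MEM;sll.ALU @i7/i8  | pair
6. add.ALU;mul.MUL @i9/i10  | pair

PAIRS = 4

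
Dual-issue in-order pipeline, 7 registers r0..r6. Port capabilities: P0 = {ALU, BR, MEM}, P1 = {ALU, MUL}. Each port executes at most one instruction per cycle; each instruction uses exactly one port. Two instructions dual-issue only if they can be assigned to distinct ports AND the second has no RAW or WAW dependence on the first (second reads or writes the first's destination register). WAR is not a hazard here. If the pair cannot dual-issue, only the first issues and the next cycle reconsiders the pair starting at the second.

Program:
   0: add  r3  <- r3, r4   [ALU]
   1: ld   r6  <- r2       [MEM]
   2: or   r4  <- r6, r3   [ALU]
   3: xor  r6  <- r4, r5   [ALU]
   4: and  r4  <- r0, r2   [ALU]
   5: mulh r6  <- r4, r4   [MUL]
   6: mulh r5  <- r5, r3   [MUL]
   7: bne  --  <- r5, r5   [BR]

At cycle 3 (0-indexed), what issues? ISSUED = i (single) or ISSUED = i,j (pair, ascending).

ISSUED = 5

0. add.ALU/ld.MEM @i0,i1  | pair
1. or.ALU @i2  | RAW r4
2. xor.ALU/and.ALU @i3,i4  | pair
3. mulh.MUL @i5  | no-port MUL/MUL
4. mulh.MUL @i6  | RAW r5
5. bne.BR @i7  | tail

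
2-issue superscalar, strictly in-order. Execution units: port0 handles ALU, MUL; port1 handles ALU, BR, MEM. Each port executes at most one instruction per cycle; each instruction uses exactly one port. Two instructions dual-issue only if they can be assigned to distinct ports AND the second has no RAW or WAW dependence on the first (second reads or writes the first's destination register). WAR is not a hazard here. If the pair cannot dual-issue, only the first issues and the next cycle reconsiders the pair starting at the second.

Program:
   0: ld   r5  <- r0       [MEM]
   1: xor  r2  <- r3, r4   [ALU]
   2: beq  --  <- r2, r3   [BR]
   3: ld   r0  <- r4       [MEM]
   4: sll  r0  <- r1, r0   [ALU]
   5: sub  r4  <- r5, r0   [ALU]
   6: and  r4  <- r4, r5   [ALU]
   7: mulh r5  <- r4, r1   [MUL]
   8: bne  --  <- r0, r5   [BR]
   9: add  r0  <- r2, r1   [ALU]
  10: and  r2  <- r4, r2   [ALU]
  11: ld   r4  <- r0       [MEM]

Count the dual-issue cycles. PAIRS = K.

PAIRS = 3

  cy0 -> i0+i1 (ld/xor) 2-wide
  cy1 -> i2 (beq) no-port BR/MEM
  cy2 -> i3 (ld) RAW+WAW r0
  cy3 -> i4 (sll) RAW r0
  cy4 -> i5 (sub) RAW+WAW r4
  cy5 -> i6 (and) RAW r4
  cy6 -> i7 (mulh) RAW r5
  cy7 -> i8+i9 (bne/add) 2-wide
  cy8 -> i10+i11 (and/ld) 2-wide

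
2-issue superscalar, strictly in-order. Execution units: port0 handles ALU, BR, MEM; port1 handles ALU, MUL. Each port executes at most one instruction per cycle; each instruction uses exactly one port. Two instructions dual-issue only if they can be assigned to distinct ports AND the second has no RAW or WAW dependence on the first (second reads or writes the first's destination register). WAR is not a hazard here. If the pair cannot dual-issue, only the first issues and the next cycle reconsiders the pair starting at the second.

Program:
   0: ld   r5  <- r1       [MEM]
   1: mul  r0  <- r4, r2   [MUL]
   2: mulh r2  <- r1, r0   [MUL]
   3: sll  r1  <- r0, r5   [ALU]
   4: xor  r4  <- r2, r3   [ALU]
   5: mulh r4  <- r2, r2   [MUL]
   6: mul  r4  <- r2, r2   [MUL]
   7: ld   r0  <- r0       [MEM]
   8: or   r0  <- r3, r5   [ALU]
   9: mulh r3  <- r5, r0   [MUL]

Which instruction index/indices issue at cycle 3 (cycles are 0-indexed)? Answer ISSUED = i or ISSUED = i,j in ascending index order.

0. ld mul @i0,i1  | pair
1. mulh sll @i2,i3  | pair
2. xor @i4  | WAW r4
3. mulh @i5  | no-port MUL/MUL
4. mul ld @i6,i7  | pair
5. or @i8  | RAW r0
6. mulh @i9  | tail

ISSUED = 5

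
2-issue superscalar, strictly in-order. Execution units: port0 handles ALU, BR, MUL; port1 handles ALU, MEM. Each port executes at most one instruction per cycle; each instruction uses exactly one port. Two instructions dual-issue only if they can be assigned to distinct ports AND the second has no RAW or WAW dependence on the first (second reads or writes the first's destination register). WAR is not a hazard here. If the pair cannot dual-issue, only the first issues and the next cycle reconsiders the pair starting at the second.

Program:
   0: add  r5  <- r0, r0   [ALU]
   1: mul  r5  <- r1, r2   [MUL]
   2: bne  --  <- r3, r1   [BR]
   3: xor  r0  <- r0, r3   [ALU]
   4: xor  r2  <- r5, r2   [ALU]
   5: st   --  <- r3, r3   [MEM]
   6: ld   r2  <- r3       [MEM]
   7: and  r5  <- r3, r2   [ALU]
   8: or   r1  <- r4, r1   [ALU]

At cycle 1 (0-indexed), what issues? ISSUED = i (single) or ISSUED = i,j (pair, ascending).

t=0 i0:add ; WAW r5
t=1 i1:mul ; no-port MUL/BR
t=2 i2/i3:bne;xor ; dual
t=3 i4/i5:xor;st ; dual
t=4 i6:ld ; RAW r2
t=5 i7/i8:and;or ; dual

ISSUED = 1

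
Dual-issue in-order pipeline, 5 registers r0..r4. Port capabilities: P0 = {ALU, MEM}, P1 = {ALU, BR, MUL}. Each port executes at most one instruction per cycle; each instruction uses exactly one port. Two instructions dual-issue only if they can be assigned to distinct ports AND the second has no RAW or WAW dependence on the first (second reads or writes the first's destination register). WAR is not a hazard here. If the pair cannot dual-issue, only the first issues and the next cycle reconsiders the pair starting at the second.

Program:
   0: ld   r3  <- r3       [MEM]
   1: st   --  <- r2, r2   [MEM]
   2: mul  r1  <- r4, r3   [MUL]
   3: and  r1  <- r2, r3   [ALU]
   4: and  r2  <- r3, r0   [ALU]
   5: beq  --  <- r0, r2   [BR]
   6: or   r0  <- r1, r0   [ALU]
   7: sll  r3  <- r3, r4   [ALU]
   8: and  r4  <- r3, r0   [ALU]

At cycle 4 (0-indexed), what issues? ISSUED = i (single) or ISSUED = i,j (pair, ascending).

ISSUED = 7

#0 head=0: ld.MEM i0 no-port MEM/MEM
#1 head=1: st.MEM;mul.MUL i1+i2 pair
#2 head=3: and.ALU;and.ALU i3+i4 pair
#3 head=5: beq.BR;or.ALU i5+i6 pair
#4 head=7: sll.ALU i7 RAW r3
#5 head=8: and.ALU i8 tail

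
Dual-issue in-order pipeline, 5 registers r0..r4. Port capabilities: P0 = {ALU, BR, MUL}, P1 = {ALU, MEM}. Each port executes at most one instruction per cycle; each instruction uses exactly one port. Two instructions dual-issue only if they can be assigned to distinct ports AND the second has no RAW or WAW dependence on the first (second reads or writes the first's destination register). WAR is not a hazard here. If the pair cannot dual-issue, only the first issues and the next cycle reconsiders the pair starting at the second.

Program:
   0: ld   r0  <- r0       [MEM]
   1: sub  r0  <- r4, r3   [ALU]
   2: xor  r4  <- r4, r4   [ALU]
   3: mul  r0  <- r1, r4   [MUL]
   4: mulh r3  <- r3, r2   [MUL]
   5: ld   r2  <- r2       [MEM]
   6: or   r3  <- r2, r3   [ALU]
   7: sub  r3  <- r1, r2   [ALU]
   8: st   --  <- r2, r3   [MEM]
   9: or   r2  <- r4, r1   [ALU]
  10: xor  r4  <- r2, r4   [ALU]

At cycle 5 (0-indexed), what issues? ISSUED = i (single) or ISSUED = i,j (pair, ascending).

ISSUED = 7

0. ld.MEM @i0  | WAW r0
1. sub.ALU;xor.ALU @i1/i2  | pair
2. mul.MUL @i3  | no-port MUL/MUL
3. mulh.MUL;ld.MEM @i4/i5  | pair
4. or.ALU @i6  | WAW r3
5. sub.ALU @i7  | RAW r3
6. st.MEM;or.ALU @i8/i9  | pair
7. xor.ALU @i10  | tail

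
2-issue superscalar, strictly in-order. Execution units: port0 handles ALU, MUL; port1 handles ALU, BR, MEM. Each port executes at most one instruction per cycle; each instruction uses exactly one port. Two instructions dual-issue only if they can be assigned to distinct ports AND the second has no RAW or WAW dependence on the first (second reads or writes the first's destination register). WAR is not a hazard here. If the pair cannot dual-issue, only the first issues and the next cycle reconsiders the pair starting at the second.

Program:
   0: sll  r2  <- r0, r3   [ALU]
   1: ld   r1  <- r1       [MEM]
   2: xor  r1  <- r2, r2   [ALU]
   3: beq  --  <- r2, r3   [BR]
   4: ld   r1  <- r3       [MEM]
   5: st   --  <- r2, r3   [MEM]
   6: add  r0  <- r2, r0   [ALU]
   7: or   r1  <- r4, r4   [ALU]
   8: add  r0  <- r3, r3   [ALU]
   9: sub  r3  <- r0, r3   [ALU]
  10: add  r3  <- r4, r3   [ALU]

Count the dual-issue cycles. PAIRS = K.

PAIRS = 4

t=0 i0,i1:sll.ALU/ld.MEM ; pair
t=1 i2,i3:xor.ALU/beq.BR ; pair
t=2 i4:ld.MEM ; no-port MEM/MEM
t=3 i5,i6:st.MEM/add.ALU ; pair
t=4 i7,i8:or.ALU/add.ALU ; pair
t=5 i9:sub.ALU ; RAW+WAW r3
t=6 i10:add.ALU ; tail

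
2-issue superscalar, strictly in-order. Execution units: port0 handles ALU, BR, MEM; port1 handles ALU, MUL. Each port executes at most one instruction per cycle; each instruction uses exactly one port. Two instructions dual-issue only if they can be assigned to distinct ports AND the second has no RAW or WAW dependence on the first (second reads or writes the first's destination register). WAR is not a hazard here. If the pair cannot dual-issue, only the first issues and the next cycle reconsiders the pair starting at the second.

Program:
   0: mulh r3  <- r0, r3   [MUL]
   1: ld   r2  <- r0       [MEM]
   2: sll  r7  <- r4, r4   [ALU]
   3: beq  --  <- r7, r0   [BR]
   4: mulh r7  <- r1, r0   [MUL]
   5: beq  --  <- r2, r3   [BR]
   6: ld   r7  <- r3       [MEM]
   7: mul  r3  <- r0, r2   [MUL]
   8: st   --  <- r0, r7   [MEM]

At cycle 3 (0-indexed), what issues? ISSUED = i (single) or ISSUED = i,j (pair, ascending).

#0 head=0: mulh.MUL ld.MEM i0&i1 pair
#1 head=2: sll.ALU i2 RAW r7
#2 head=3: beq.BR mulh.MUL i3&i4 pair
#3 head=5: beq.BR i5 no-port BR/MEM
#4 head=6: ld.MEM mul.MUL i6&i7 pair
#5 head=8: st.MEM i8 tail

ISSUED = 5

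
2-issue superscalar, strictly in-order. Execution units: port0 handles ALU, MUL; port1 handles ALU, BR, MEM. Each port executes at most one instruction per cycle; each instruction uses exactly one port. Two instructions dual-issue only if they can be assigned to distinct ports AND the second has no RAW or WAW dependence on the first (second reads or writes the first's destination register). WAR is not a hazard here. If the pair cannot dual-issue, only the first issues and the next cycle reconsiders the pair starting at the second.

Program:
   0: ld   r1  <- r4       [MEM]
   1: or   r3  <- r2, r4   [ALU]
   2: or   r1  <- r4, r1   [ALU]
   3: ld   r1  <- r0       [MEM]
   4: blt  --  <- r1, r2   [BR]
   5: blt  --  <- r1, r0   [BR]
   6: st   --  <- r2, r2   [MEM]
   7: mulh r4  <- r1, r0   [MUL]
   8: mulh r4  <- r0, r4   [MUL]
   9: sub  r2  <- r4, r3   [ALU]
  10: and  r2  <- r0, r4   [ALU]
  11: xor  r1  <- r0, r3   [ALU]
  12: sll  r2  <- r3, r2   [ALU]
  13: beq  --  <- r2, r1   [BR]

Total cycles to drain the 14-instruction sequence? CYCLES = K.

CYCLES = 11

  cy0 -> i0&i1 (ld.MEM or.ALU) dual
  cy1 -> i2 (or.ALU) WAW r1
  cy2 -> i3 (ld.MEM) no-port MEM/BR
  cy3 -> i4 (blt.BR) no-port BR/BR
  cy4 -> i5 (blt.BR) no-port BR/MEM
  cy5 -> i6&i7 (st.MEM mulh.MUL) dual
  cy6 -> i8 (mulh.MUL) RAW r4
  cy7 -> i9 (sub.ALU) WAW r2
  cy8 -> i10&i11 (and.ALU xor.ALU) dual
  cy9 -> i12 (sll.ALU) RAW r2
  cy10 -> i13 (beq.BR) tail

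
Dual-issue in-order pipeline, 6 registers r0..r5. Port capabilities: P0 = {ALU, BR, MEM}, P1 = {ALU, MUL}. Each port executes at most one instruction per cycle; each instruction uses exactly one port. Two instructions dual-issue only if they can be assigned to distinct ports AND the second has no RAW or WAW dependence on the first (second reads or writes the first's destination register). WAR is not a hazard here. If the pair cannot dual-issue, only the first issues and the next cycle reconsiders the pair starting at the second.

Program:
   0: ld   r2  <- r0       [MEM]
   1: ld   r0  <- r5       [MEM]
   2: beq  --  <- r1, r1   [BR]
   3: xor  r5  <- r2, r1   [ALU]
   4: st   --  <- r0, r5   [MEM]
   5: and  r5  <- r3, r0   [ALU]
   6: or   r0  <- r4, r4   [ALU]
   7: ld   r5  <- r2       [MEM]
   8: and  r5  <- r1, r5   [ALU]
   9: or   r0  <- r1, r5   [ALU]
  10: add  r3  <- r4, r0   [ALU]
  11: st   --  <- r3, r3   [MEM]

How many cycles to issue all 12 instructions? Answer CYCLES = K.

CYCLES = 9

[0] i0  ld  -- no-port MEM/MEM
[1] i1  ld  -- no-port MEM/BR
[2] i2,i3  beq xor  -- pair
[3] i4,i5  st and  -- pair
[4] i6,i7  or ld  -- pair
[5] i8  and  -- RAW r5
[6] i9  or  -- RAW r0
[7] i10  add  -- RAW r3
[8] i11  st  -- tail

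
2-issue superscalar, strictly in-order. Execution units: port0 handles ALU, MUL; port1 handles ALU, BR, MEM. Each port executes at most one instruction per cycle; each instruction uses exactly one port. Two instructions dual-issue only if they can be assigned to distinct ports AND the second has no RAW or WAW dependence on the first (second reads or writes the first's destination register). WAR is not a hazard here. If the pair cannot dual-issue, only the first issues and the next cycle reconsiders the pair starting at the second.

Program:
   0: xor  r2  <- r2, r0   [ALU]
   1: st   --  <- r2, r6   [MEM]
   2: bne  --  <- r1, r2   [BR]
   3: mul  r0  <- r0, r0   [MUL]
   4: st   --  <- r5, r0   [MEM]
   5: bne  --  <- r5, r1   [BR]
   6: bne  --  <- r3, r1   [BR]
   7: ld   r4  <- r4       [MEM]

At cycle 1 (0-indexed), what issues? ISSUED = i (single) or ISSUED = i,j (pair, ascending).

c0: i0 xor  RAW r2
c1: i1 st  no-port MEM/BR
c2: i2+i3 bne/mul  2-wide
c3: i4 st  no-port MEM/BR
c4: i5 bne  no-port BR/BR
c5: i6 bne  no-port BR/MEM
c6: i7 ld  tail

ISSUED = 1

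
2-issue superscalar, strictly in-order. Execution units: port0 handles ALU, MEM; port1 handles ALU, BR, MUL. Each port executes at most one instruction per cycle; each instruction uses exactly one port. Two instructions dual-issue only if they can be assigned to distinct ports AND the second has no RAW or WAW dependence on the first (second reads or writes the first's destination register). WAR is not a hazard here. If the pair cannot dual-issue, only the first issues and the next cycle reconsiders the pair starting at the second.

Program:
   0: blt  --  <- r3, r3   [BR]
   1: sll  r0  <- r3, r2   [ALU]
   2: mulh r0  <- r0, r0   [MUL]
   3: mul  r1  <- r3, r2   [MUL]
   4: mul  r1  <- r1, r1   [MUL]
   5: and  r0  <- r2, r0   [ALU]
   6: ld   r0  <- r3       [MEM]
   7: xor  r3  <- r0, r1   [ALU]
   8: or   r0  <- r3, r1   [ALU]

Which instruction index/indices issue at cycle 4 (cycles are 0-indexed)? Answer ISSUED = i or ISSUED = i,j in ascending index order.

ISSUED = 6

  cy0 -> i0,i1 (blt.BR;sll.ALU) pair
  cy1 -> i2 (mulh.MUL) no-port MUL/MUL
  cy2 -> i3 (mul.MUL) no-port MUL/MUL
  cy3 -> i4,i5 (mul.MUL;and.ALU) pair
  cy4 -> i6 (ld.MEM) RAW r0
  cy5 -> i7 (xor.ALU) RAW r3
  cy6 -> i8 (or.ALU) tail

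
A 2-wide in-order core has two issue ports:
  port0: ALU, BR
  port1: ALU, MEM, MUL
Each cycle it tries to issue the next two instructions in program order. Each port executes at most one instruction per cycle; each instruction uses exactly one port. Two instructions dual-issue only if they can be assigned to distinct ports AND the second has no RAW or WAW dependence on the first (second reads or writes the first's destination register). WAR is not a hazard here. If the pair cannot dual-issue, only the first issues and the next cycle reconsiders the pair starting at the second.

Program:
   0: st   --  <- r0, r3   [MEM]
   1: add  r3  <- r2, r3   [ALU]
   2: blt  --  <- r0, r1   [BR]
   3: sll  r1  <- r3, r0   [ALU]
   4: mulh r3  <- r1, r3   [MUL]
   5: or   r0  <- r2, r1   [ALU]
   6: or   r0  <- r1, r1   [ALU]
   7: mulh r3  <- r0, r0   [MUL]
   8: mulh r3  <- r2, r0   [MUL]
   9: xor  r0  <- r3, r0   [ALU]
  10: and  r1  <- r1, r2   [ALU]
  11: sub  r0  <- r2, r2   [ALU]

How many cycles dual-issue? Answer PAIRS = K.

[0] i0,i1  st.MEM/add.ALU  -- dual
[1] i2,i3  blt.BR/sll.ALU  -- dual
[2] i4,i5  mulh.MUL/or.ALU  -- dual
[3] i6  or.ALU  -- RAW r0
[4] i7  mulh.MUL  -- no-port MUL/MUL
[5] i8  mulh.MUL  -- RAW r3
[6] i9,i10  xor.ALU/and.ALU  -- dual
[7] i11  sub.ALU  -- tail

PAIRS = 4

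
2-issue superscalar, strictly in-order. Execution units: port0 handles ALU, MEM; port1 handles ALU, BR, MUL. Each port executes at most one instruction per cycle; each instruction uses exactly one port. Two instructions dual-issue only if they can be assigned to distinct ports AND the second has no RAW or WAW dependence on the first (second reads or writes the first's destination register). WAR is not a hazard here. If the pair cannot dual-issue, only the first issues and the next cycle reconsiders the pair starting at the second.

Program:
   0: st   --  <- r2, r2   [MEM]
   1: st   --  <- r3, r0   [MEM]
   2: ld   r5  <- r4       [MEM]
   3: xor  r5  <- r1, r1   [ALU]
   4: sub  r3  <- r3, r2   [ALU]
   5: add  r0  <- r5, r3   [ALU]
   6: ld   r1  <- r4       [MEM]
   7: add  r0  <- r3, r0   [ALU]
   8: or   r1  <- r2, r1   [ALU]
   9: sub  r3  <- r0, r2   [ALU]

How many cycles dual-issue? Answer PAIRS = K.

PAIRS = 3

[0] i0  st  -- no-port MEM/MEM
[1] i1  st  -- no-port MEM/MEM
[2] i2  ld  -- WAW r5
[3] i3+i4  xor sub  -- pair
[4] i5+i6  add ld  -- pair
[5] i7+i8  add or  -- pair
[6] i9  sub  -- tail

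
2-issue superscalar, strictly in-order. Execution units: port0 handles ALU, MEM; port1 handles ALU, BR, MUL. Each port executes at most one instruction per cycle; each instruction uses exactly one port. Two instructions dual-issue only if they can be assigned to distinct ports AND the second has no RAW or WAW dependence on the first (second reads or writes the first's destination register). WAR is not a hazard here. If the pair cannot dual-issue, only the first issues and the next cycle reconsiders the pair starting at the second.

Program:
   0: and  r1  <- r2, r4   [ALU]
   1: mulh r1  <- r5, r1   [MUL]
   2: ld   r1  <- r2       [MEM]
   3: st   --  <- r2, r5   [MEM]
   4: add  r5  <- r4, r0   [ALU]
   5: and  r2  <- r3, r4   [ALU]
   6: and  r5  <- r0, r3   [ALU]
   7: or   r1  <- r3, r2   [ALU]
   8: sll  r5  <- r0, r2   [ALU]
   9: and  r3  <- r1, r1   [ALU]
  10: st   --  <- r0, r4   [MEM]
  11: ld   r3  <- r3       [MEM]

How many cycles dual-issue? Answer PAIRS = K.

PAIRS = 4

  cy0 -> i0 (and) RAW+WAW r1
  cy1 -> i1 (mulh) WAW r1
  cy2 -> i2 (ld) no-port MEM/MEM
  cy3 -> i3+i4 (st+add) dual
  cy4 -> i5+i6 (and+and) dual
  cy5 -> i7+i8 (or+sll) dual
  cy6 -> i9+i10 (and+st) dual
  cy7 -> i11 (ld) tail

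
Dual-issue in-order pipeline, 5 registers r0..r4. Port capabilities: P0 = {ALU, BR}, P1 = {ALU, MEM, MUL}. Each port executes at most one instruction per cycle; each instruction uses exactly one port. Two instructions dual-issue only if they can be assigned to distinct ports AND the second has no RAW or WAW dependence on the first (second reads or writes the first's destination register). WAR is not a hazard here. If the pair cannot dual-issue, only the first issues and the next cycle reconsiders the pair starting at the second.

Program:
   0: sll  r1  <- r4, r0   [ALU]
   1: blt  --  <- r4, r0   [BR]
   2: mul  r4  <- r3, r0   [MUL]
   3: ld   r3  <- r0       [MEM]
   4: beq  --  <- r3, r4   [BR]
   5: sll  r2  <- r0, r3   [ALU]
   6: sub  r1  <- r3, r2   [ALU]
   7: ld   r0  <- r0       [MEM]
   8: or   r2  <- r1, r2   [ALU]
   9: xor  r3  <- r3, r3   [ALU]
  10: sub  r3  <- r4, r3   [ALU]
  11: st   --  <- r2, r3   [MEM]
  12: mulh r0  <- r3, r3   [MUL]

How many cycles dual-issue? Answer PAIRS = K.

PAIRS = 4

0. sll.ALU+blt.BR @i0,i1  | pair
1. mul.MUL @i2  | no-port MUL/MEM
2. ld.MEM @i3  | RAW r3
3. beq.BR+sll.ALU @i4,i5  | pair
4. sub.ALU+ld.MEM @i6,i7  | pair
5. or.ALU+xor.ALU @i8,i9  | pair
6. sub.ALU @i10  | RAW r3
7. st.MEM @i11  | no-port MEM/MUL
8. mulh.MUL @i12  | tail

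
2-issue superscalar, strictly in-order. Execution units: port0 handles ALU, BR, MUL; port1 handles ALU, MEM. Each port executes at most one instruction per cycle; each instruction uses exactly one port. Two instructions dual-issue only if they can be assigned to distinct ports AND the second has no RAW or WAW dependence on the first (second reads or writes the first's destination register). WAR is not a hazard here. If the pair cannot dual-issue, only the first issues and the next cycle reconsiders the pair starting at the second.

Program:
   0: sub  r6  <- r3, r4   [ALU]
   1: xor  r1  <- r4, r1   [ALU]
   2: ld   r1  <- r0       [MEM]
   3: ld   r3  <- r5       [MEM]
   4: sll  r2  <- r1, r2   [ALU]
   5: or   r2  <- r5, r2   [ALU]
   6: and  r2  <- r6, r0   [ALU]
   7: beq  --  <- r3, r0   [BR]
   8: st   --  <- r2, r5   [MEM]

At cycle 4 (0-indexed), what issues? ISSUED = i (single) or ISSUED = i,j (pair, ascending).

ISSUED = 6,7

  cy0 -> i0+i1 (sub;xor) 2-wide
  cy1 -> i2 (ld) no-port MEM/MEM
  cy2 -> i3+i4 (ld;sll) 2-wide
  cy3 -> i5 (or) WAW r2
  cy4 -> i6+i7 (and;beq) 2-wide
  cy5 -> i8 (st) tail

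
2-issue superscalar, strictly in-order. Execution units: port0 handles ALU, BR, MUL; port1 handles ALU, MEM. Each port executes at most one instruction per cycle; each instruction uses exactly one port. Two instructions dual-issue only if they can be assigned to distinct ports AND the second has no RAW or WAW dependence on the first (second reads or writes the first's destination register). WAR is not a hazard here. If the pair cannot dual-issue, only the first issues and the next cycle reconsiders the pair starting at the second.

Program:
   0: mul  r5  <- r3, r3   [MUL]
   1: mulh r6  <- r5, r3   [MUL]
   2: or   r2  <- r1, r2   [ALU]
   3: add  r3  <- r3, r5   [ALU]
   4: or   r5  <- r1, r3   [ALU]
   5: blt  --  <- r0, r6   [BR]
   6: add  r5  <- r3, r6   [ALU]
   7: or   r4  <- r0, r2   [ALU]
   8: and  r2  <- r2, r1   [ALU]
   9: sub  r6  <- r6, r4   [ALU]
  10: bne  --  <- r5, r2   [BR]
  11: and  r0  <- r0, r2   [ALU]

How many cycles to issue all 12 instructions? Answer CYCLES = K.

c0: i0 mul.MUL  no-port MUL/MUL
c1: i1+i2 mulh.MUL+or.ALU  dual
c2: i3 add.ALU  RAW r3
c3: i4+i5 or.ALU+blt.BR  dual
c4: i6+i7 add.ALU+or.ALU  dual
c5: i8+i9 and.ALU+sub.ALU  dual
c6: i10+i11 bne.BR+and.ALU  dual

CYCLES = 7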